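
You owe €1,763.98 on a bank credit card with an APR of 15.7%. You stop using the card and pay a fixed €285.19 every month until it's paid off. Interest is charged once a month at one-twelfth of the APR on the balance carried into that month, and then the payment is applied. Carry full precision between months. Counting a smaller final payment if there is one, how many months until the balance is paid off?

Monthly rate r = 15.7%/12 = 1.30833% = 0.0130833.
Recurrence: B ← B·(1+r) − €285.19.
Month 1: interest €23.08; balance after payment €1,501.87.
Month 2: interest €19.65; balance after payment €1,236.33.
Closed form: n = −ln(1 − rB₀/P)/ln(1+r) = −ln(0.91908)/ln(1.01308) ≈ 6.492, so the balance reaches zero during payment 7.

7 payments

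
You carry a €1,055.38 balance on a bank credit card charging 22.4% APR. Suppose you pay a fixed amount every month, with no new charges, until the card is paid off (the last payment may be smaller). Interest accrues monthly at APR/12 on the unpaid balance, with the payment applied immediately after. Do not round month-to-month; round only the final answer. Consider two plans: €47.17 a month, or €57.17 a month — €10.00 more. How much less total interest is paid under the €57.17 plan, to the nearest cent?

Monthly rate r = 22.4%/12 = 1.86667% = 0.0186667.
At €47.17/mo: n = ⌈−ln(1 − rB₀/P)/ln(1+r)⌉ = 30 payments (last €11.14); total interest = total paid − €1,055.38 = €323.69.
At €57.17/mo: 23 payments (last €48.35); total interest €250.71.
Interest saved = €323.69 − €250.71 = €72.98.

€72.98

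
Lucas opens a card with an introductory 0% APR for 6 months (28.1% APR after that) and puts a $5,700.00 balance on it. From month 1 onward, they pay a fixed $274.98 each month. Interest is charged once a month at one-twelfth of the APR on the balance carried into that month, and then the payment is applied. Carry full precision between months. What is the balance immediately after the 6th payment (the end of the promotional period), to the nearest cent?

$4,050.12

Promo months 1–6 at r₀ = 0%/12 = 0; months 7+ at r₁ = 28.1%/12 = 0.0234167.
After month 6 (no interest yet): B = $5,700.00 − 6·$274.98 = $4,050.12.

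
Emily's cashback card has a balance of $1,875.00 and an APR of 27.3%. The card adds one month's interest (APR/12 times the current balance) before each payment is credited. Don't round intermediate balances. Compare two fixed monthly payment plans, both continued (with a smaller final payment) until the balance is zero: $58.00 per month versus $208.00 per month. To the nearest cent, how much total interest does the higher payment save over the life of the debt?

Monthly rate r = 27.3%/12 = 2.275% = 0.02275.
At $58.00/mo: n = ⌈−ln(1 − rB₀/P)/ln(1+r)⌉ = 60 payments (last $6.58); total interest = total paid − $1,875.00 = $1,553.58.
At $208.00/mo: 11 payments (last $42.55); total interest $247.55.
Interest saved = $1,553.58 − $247.55 = $1,306.03.

$1,306.03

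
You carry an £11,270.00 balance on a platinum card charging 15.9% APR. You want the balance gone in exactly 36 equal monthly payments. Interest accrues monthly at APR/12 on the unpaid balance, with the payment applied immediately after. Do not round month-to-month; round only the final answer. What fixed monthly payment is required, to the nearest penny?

Monthly rate r = 15.9%/12 = 1.325% = 0.01325.
Level-payment amortization: P = B₀·r / (1 − (1+r)^(−n)) = 11270.00·0.01325 / (1 − 1.01325^(−36)).
Denominator 1 − (1+r)^(−36) = 0.377410269.
P = 149.327 / 0.377410269 ≈ 395.66.

£395.66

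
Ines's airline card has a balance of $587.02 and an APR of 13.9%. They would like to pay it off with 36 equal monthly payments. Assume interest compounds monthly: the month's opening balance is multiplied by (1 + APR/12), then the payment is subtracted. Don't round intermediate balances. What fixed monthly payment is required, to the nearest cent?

Monthly rate r = 13.9%/12 = 1.15833% = 0.0115833.
Level-payment amortization: P = B₀·r / (1 − (1+r)^(−n)) = 587.02·0.0115833 / (1 − 1.01158^(−36)).
Denominator 1 − (1+r)^(−36) = 0.339397753.
P = 6.79965 / 0.339397753 ≈ 20.03.

$20.03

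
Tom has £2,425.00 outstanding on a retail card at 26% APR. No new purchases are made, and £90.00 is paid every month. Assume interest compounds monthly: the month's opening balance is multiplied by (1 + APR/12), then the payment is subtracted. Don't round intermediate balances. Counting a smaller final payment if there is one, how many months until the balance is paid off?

41 months

Monthly rate r = 26%/12 = 2.16667% = 0.0216667.
Recurrence: B ← B·(1+r) − £90.00.
Month 1: interest £52.54; balance after payment £2,387.54.
Month 2: interest £51.73; balance after payment £2,349.27.
Closed form: n = −ln(1 − rB₀/P)/ln(1+r) = −ln(0.4162)/ln(1.02167) ≈ 40.894, so the balance reaches zero during payment 41.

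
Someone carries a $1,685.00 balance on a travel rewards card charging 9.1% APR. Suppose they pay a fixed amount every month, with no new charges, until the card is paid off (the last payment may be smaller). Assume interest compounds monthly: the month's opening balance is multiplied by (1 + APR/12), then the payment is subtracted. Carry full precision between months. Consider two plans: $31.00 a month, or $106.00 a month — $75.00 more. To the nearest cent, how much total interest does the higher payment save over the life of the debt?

Monthly rate r = 9.1%/12 = 0.758333% = 0.00758333.
At $31.00/mo: n = ⌈−ln(1 − rB₀/P)/ln(1+r)⌉ = 71 payments (last $10.38); total interest = total paid − $1,685.00 = $495.38.
At $106.00/mo: 18 payments (last $0.34); total interest $117.34.
Interest saved = $495.38 − $117.34 = $378.04.

$378.04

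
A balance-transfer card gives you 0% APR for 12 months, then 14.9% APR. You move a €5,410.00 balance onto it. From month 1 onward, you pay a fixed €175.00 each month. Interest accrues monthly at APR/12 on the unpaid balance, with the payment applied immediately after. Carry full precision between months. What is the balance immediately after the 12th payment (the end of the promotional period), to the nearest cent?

Promo months 1–12 at r₀ = 0%/12 = 0; months 13+ at r₁ = 14.9%/12 = 0.0124167.
After month 12 (no interest yet): B = €5,410.00 − 12·€175.00 = €3,310.00.

€3,310.00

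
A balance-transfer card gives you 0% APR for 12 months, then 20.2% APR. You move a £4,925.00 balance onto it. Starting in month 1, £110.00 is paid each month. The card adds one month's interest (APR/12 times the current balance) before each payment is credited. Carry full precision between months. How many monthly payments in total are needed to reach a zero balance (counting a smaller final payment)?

Promo months 1–12 at r₀ = 0%/12 = 0; months 13+ at r₁ = 20.2%/12 = 0.0168333.
After month 12 (no interest yet): B = £4,925.00 − 12·£110.00 = £3,605.00.
Then at r₁ with £110.00/mo: n₂ = −ln(1 − r₁·B/P)/ln(1+r₁) ≈ 48.06 → 49 more payments.

61 payments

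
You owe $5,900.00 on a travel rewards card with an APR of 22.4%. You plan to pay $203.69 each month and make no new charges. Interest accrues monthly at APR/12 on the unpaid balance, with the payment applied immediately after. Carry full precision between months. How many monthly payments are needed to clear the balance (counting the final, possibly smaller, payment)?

43 months

Monthly rate r = 22.4%/12 = 1.86667% = 0.0186667.
Recurrence: B ← B·(1+r) − $203.69.
Month 1: interest $110.13; balance after payment $5,806.44.
Month 2: interest $108.39; balance after payment $5,711.14.
Closed form: n = −ln(1 − rB₀/P)/ln(1+r) = −ln(0.45931)/ln(1.01867) ≈ 42.068, so the balance reaches zero during payment 43.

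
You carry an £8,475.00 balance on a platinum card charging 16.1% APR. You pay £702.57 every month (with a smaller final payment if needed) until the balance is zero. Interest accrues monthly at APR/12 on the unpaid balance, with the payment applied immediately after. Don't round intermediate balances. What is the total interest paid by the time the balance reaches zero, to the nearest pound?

£833

Monthly rate r = 16.1%/12 = 1.34167% = 0.0134167.
Payoff takes n = ⌈−ln(1 − rB₀/P)/ln(1+r)⌉ = ⌈13.247⌉ = 14 payments; the last is £174.48.
Total paid = 13·£702.57 + £174.48 = £9,307.89.
Total interest = total paid − principal = £9,307.89 − £8,475.00 = £832.89.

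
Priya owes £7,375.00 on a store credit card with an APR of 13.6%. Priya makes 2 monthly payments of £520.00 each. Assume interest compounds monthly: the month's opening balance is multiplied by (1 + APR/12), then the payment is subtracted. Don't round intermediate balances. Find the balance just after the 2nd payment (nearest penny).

Monthly rate r = 13.6%/12 = 1.13333% = 0.0113333.
Each month: B ← B·(1+r) − £520.00.
Month 1: interest £83.58; balance after payment £6,938.58.
Month 2: interest £78.64; balance after payment £6,497.22.

£6,497.22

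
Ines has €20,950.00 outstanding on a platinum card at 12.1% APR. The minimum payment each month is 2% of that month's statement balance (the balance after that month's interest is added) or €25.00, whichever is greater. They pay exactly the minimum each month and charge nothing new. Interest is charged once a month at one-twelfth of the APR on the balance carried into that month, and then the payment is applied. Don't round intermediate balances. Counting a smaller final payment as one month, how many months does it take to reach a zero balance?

348 months

Monthly rate r = 12.1%/12 = 1.00833% = 0.0100833.
While 2% of the post-interest balance exceeds €25.00, each month B ← (B·(1+r))·(1 − 0.02), i.e. B shrinks by the factor (1+r)·0.98 = 0.98988.
This holds for months 1–279. Entering month 280 the balance is €1,227.21; 2% of the post-interest balance is now below €25.00, so the flat €25.00 minimum applies from here.
From month 280 a fixed €25.00 at rate r clears €1,227.21 in 69 more payments. Total: 279 + 69 = 348 months.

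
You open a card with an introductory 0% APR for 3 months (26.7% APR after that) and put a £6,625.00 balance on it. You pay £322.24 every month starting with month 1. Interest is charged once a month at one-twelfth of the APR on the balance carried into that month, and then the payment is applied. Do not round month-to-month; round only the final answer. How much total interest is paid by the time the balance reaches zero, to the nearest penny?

Promo months 1–3 at r₀ = 0%/12 = 0; months 4+ at r₁ = 26.7%/12 = 0.02225.
After month 3 (no interest yet): B = £6,625.00 − 3·£322.24 = £5,658.28.
Then at r₁ with £322.24/mo: n₂ = −ln(1 − r₁·B/P)/ln(1+r₁) ≈ 22.51 → 23 more payments.
Total paid = 25·£322.24 + £166.33 = £8,222.33; interest = £8,222.33 − £6,625.00 = £1,597.33.

£1,597.33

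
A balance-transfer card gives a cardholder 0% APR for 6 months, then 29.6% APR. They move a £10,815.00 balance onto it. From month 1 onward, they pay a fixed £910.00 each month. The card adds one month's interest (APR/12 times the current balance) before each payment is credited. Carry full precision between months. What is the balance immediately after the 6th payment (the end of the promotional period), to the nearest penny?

£5,355.00

Promo months 1–6 at r₀ = 0%/12 = 0; months 7+ at r₁ = 29.6%/12 = 0.0246667.
After month 6 (no interest yet): B = £10,815.00 − 6·£910.00 = £5,355.00.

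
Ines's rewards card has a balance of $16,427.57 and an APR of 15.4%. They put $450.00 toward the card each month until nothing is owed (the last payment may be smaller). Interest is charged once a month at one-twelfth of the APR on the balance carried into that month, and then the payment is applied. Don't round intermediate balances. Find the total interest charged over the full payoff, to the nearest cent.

$5,877.24

Monthly rate r = 15.4%/12 = 1.28333% = 0.0128333.
Payoff takes n = ⌈−ln(1 − rB₀/P)/ln(1+r)⌉ = ⌈49.565⌉ = 50 payments; the last is $254.81.
Total paid = 49·$450.00 + $254.81 = $22,304.81.
Total interest = total paid − principal = $22,304.81 − $16,427.57 = $5,877.24.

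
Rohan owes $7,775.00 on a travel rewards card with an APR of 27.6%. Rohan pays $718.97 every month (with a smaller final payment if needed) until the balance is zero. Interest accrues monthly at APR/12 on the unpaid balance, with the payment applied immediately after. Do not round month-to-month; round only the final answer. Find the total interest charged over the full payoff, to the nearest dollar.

$1,269

Monthly rate r = 27.6%/12 = 2.3% = 0.023.
Payoff takes n = ⌈−ln(1 − rB₀/P)/ln(1+r)⌉ = ⌈12.576⌉ = 13 payments; the last is $416.44.
Total paid = 12·$718.97 + $416.44 = $9,044.08.
Total interest = total paid − principal = $9,044.08 − $7,775.00 = $1,269.08.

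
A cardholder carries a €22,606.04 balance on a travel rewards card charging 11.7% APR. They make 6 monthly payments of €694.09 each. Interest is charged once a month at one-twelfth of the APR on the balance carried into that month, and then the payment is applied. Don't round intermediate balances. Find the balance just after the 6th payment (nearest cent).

Monthly rate r = 11.7%/12 = 0.975% = 0.00975.
Each month: B ← B·(1+r) − €694.09.
Month 1: interest €220.41; balance after payment €22,132.36.
Month 2: interest €215.79; balance after payment €21,654.06.
Month 3: interest €211.13; balance after payment €21,171.10.
Month 4: interest €206.42; balance after payment €20,683.42.
Month 5: interest €201.66; balance after payment €20,191.00.
Month 6: interest €196.86; balance after payment €19,693.77.

€19,693.77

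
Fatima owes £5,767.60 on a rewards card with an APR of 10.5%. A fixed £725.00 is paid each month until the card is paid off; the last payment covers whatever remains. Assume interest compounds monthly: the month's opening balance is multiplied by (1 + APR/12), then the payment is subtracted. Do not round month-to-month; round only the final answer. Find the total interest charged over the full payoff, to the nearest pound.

£237

Monthly rate r = 10.5%/12 = 0.875% = 0.00875.
Payoff takes n = ⌈−ln(1 − rB₀/P)/ln(1+r)⌉ = ⌈8.282⌉ = 9 payments; the last is £204.92.
Total paid = 8·£725.00 + £204.92 = £6,004.92.
Total interest = total paid − principal = £6,004.92 − £5,767.60 = £237.32.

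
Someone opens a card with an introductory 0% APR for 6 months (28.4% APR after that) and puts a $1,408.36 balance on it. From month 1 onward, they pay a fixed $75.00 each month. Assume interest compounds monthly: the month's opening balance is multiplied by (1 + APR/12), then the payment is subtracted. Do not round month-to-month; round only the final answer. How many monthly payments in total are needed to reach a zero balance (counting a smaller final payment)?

22 payments

Promo months 1–6 at r₀ = 0%/12 = 0; months 7+ at r₁ = 28.4%/12 = 0.0236667.
After month 6 (no interest yet): B = $1,408.36 − 6·$75.00 = $958.36.
Then at r₁ with $75.00/mo: n₂ = −ln(1 − r₁·B/P)/ln(1+r₁) ≈ 15.40 → 16 more payments.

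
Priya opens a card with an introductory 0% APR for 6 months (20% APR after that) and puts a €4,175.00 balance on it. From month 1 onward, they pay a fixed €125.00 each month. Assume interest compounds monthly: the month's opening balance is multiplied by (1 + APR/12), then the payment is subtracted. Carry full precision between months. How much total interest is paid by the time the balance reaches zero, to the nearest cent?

Promo months 1–6 at r₀ = 0%/12 = 0; months 7+ at r₁ = 20%/12 = 0.0166667.
After month 6 (no interest yet): B = €4,175.00 − 6·€125.00 = €3,425.00.
Then at r₁ with €125.00/mo: n₂ = −ln(1 − r₁·B/P)/ln(1+r₁) ≈ 36.91 → 37 more payments.
Total paid = 42·€125.00 + €113.35 = €5,363.35; interest = €5,363.35 − €4,175.00 = €1,188.35.

€1,188.35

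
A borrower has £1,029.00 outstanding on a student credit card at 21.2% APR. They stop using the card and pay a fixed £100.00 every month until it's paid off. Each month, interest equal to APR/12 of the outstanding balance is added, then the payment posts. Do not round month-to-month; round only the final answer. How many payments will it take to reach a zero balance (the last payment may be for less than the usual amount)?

Monthly rate r = 21.2%/12 = 1.76667% = 0.0176667.
Recurrence: B ← B·(1+r) − £100.00.
Month 1: interest £18.18; balance after payment £947.18.
Month 2: interest £16.73; balance after payment £863.91.
Closed form: n = −ln(1 − rB₀/P)/ln(1+r) = −ln(0.81821)/ln(1.01767) ≈ 11.457, so the balance reaches zero during payment 12.

12 months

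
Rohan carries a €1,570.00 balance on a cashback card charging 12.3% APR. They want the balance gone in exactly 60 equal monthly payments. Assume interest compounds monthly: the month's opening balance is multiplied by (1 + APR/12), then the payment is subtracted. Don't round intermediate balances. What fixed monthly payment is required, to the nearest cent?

€35.16

Monthly rate r = 12.3%/12 = 1.025% = 0.01025.
Level-payment amortization: P = B₀·r / (1 − (1+r)^(−n)) = 1570.00·0.01025 / (1 − 1.01025^(−60)).
Denominator 1 − (1+r)^(−60) = 0.457663976.
P = 16.0925 / 0.457663976 ≈ 35.16.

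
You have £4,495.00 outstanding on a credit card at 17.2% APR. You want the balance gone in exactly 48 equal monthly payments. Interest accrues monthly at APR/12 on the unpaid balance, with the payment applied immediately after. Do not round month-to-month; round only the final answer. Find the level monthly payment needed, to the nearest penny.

Monthly rate r = 17.2%/12 = 1.43333% = 0.0143333.
Level-payment amortization: P = B₀·r / (1 − (1+r)^(−n)) = 4495.00·0.0143333 / (1 − 1.01433^(−48)).
Denominator 1 − (1+r)^(−48) = 0.494959143.
P = 64.4283 / 0.494959143 ≈ 130.17.

£130.17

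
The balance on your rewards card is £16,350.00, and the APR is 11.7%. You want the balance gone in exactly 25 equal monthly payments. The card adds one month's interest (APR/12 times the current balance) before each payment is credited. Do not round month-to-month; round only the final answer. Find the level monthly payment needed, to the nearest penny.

Monthly rate r = 11.7%/12 = 0.975% = 0.00975.
Level-payment amortization: P = B₀·r / (1 − (1+r)^(−n)) = 16350.00·0.00975 / (1 − 1.00975^(−25)).
Denominator 1 − (1+r)^(−25) = 0.215390696.
P = 159.412 / 0.215390696 ≈ 740.11.

£740.11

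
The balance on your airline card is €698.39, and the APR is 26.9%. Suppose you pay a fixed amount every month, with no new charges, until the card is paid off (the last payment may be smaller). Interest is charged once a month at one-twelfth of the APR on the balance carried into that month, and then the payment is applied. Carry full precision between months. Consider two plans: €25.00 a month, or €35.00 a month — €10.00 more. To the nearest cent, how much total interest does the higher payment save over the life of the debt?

€173.63

Monthly rate r = 26.9%/12 = 2.24167% = 0.0224167.
At €25.00/mo: n = ⌈−ln(1 − rB₀/P)/ln(1+r)⌉ = 45 payments (last €9.83); total interest = total paid − €698.39 = €411.44.
At €35.00/mo: 27 payments (last €26.20); total interest €237.81.
Interest saved = €411.44 − €237.81 = €173.63.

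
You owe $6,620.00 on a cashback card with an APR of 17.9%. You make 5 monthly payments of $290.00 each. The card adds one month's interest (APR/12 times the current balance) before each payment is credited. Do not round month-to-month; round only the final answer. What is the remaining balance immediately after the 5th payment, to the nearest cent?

Monthly rate r = 17.9%/12 = 1.49167% = 0.0149167.
Each month: B ← B·(1+r) − $290.00.
Month 1: interest $98.75; balance after payment $6,428.75.
Month 2: interest $95.90; balance after payment $6,234.64.
Month 3: interest $93.00; balance after payment $6,037.64.
Month 4: interest $90.06; balance after payment $5,837.71.
Month 5: interest $87.08; balance after payment $5,634.78.

$5,634.78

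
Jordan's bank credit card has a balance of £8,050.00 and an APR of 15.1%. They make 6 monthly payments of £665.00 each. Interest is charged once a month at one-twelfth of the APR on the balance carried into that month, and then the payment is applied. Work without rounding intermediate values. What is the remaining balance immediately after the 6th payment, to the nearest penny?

Monthly rate r = 15.1%/12 = 1.25833% = 0.0125833.
Each month: B ← B·(1+r) − £665.00.
Month 1: interest £101.30; balance after payment £7,486.30.
Month 2: interest £94.20; balance after payment £6,915.50.
Month 3: interest £87.02; balance after payment £6,337.52.
Month 4: interest £79.75; balance after payment £5,752.27.
Month 5: interest £72.38; balance after payment £5,159.65.
Month 6: interest £64.93; balance after payment £4,559.57.

£4,559.57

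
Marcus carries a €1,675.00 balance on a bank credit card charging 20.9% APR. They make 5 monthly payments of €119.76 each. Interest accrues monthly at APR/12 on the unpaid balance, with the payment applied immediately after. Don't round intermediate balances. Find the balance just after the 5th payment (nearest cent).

Monthly rate r = 20.9%/12 = 1.74167% = 0.0174167.
Each month: B ← B·(1+r) − €119.76.
Month 1: interest €29.17; balance after payment €1,584.41.
Month 2: interest €27.60; balance after payment €1,492.25.
Month 3: interest €25.99; balance after payment €1,398.48.
Month 4: interest €24.36; balance after payment €1,303.07.
Month 5: interest €22.70; balance after payment €1,206.01.

€1,206.01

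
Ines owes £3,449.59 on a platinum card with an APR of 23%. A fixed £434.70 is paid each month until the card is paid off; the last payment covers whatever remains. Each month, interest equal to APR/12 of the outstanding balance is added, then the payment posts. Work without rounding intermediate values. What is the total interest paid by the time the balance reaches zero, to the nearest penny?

Monthly rate r = 23%/12 = 1.91667% = 0.0191667.
Payoff takes n = ⌈−ln(1 − rB₀/P)/ln(1+r)⌉ = ⌈8.690⌉ = 9 payments; the last is £301.01.
Total paid = 8·£434.70 + £301.01 = £3,778.61.
Total interest = total paid − principal = £3,778.61 − £3,449.59 = £329.02.

£329.02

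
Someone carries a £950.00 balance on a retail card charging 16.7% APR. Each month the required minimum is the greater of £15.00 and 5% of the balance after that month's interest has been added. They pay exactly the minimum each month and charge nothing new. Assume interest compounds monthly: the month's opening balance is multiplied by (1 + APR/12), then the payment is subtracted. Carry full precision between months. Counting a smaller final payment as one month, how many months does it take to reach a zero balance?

Monthly rate r = 16.7%/12 = 1.39167% = 0.0139167.
While 5% of the post-interest balance exceeds £15.00, each month B ← (B·(1+r))·(1 − 0.05), i.e. B shrinks by the factor (1+r)·0.95 = 0.96322.
This holds for months 1–32. Entering month 33 the balance is £286.39; 5% of the post-interest balance is now below £15.00, so the flat £15.00 minimum applies from here.
From month 33 a fixed £15.00 at rate r clears £286.39 in 23 more payments. Total: 32 + 23 = 55 months.

55 months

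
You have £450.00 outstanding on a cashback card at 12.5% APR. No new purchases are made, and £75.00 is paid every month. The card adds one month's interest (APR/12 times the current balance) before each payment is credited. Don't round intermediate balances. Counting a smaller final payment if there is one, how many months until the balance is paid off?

7 payments

Monthly rate r = 12.5%/12 = 1.04167% = 0.0104167.
Recurrence: B ← B·(1+r) − £75.00.
Month 1: interest £4.69; balance after payment £379.69.
Month 2: interest £3.96; balance after payment £308.64.
Closed form: n = −ln(1 − rB₀/P)/ln(1+r) = −ln(0.9375)/ln(1.01042) ≈ 6.228, so the balance reaches zero during payment 7.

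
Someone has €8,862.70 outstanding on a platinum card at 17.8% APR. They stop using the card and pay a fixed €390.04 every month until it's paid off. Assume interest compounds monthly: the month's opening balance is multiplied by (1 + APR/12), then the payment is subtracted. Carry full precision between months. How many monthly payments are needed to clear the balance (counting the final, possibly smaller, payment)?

28 months

Monthly rate r = 17.8%/12 = 1.48333% = 0.0148333.
Recurrence: B ← B·(1+r) − €390.04.
Month 1: interest €131.46; balance after payment €8,604.12.
Month 2: interest €127.63; balance after payment €8,341.71.
Closed form: n = −ln(1 − rB₀/P)/ln(1+r) = −ln(0.66295)/ln(1.01483) ≈ 27.917, so the balance reaches zero during payment 28.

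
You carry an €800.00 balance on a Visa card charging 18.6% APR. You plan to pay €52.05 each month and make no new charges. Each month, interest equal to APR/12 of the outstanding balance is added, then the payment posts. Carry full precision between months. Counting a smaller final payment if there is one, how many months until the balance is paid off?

Monthly rate r = 18.6%/12 = 1.55% = 0.0155.
Recurrence: B ← B·(1+r) − €52.05.
Month 1: interest €12.40; balance after payment €760.35.
Month 2: interest €11.79; balance after payment €720.09.
Closed form: n = −ln(1 − rB₀/P)/ln(1+r) = −ln(0.76177)/ln(1.0155) ≈ 17.691, so the balance reaches zero during payment 18.

18 payments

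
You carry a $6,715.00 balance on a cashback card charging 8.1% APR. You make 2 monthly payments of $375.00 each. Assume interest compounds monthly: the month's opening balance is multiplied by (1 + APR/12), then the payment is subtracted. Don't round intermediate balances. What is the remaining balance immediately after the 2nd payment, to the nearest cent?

Monthly rate r = 8.1%/12 = 0.675% = 0.00675.
Each month: B ← B·(1+r) − $375.00.
Month 1: interest $45.33; balance after payment $6,385.33.
Month 2: interest $43.10; balance after payment $6,053.43.

$6,053.43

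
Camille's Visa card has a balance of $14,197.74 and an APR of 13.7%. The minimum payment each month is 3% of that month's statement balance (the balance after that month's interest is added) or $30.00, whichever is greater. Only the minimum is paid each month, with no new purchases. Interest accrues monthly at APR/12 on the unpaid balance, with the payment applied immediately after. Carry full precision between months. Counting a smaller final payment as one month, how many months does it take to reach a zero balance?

182 months

Monthly rate r = 13.7%/12 = 1.14167% = 0.0114167.
While 3% of the post-interest balance exceeds $30.00, each month B ← (B·(1+r))·(1 − 0.03), i.e. B shrinks by the factor (1+r)·0.97 = 0.98107.
This holds for months 1–140. Entering month 141 the balance is $978.31; 3% of the post-interest balance is now below $30.00, so the flat $30.00 minimum applies from here.
From month 141 a fixed $30.00 at rate r clears $978.31 in 42 more payments. Total: 140 + 42 = 182 months.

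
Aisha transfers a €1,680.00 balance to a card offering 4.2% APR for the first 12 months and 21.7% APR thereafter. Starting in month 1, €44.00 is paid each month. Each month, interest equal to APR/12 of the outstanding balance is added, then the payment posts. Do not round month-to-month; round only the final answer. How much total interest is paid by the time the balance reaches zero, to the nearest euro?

Promo months 1–12 at r₀ = 4.2%/12 = 0.0035; months 13+ at r₁ = 21.7%/12 = 0.0180833.
After month 12: iterate B ← B·(1+r₀) − €44.00 for 12 months → €1,213.65.
Then at r₁ with €44.00/mo: n₂ = −ln(1 − r₁·B/P)/ln(1+r₁) ≈ 38.54 → 39 more payments.
Total paid = 50·€44.00 + €23.93 = €2,223.93; interest = €2,223.93 − €1,680.00 = €543.93.

€544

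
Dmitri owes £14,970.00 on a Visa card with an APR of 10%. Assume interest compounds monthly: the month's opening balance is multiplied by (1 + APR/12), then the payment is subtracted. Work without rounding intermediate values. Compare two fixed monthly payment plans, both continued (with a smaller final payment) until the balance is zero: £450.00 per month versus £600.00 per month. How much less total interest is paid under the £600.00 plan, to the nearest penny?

Monthly rate r = 10%/12 = 0.833333% = 0.00833333.
At £450.00/mo: n = ⌈−ln(1 − rB₀/P)/ln(1+r)⌉ = 40 payments (last £54.43); total interest = total paid − £14,970.00 = £2,634.43.
At £600.00/mo: 29 payments (last £52.41); total interest £1,882.41.
Interest saved = £2,634.43 − £1,882.41 = £752.02.

£752.02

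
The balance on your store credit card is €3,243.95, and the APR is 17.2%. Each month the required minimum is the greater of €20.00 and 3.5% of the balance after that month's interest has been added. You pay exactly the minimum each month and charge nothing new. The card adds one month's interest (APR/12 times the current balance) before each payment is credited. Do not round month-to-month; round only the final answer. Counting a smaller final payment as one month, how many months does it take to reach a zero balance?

119 months

Monthly rate r = 17.2%/12 = 1.43333% = 0.0143333.
While 3.5% of the post-interest balance exceeds €20.00, each month B ← (B·(1+r))·(1 − 0.035), i.e. B shrinks by the factor (1+r)·0.965 = 0.97883.
This holds for months 1–82. Entering month 83 the balance is €561.22; 3.5% of the post-interest balance is now below €20.00, so the flat €20.00 minimum applies from here.
From month 83 a fixed €20.00 at rate r clears €561.22 in 37 more payments. Total: 82 + 37 = 119 months.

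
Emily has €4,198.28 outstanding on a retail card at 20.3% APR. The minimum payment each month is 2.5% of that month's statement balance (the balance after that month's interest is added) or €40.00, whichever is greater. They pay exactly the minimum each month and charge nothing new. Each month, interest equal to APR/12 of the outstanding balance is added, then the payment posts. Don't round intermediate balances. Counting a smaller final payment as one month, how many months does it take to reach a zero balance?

Monthly rate r = 20.3%/12 = 1.69167% = 0.0169167.
While 2.5% of the post-interest balance exceeds €40.00, each month B ← (B·(1+r))·(1 − 0.025), i.e. B shrinks by the factor (1+r)·0.975 = 0.99149.
This holds for months 1–115. Entering month 116 the balance is €1,571.88; 2.5% of the post-interest balance is now below €40.00, so the flat €40.00 minimum applies from here.
From month 116 a fixed €40.00 at rate r clears €1,571.88 in 66 more payments. Total: 115 + 66 = 181 months.

181 months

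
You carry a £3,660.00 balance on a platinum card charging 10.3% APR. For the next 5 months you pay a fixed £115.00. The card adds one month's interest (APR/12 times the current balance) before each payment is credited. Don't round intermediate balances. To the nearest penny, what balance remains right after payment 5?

£3,234.84

Monthly rate r = 10.3%/12 = 0.858333% = 0.00858333.
Each month: B ← B·(1+r) − £115.00.
Month 1: interest £31.41; balance after payment £3,576.41.
Month 2: interest £30.70; balance after payment £3,492.11.
Month 3: interest £29.97; balance after payment £3,407.09.
Month 4: interest £29.24; balance after payment £3,321.33.
Month 5: interest £28.51; balance after payment £3,234.84.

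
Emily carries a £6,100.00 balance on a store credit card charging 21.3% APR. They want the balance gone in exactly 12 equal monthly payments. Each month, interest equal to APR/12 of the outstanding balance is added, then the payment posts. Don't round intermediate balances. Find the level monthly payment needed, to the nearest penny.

£568.87

Monthly rate r = 21.3%/12 = 1.775% = 0.01775.
Level-payment amortization: P = B₀·r / (1 − (1+r)^(−n)) = 6100.00·0.01775 / (1 − 1.01775^(−12)).
Denominator 1 − (1+r)^(−12) = 0.190332574.
P = 108.275 / 0.190332574 ≈ 568.87.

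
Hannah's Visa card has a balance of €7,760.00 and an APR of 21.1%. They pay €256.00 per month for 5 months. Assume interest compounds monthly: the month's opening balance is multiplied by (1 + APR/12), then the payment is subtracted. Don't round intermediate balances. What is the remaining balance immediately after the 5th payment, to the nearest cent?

Monthly rate r = 21.1%/12 = 1.75833% = 0.0175833.
Each month: B ← B·(1+r) − €256.00.
Month 1: interest €136.45; balance after payment €7,640.45.
Month 2: interest €134.34; balance after payment €7,518.79.
Month 3: interest €132.21; balance after payment €7,395.00.
Month 4: interest €130.03; balance after payment €7,269.03.
Month 5: interest €127.81; balance after payment €7,140.84.

€7,140.84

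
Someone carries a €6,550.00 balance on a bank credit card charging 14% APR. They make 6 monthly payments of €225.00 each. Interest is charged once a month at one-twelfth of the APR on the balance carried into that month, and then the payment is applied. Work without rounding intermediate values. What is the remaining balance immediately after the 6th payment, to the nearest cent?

€5,632.09

Monthly rate r = 14%/12 = 1.16667% = 0.0116667.
Each month: B ← B·(1+r) − €225.00.
Month 1: interest €76.42; balance after payment €6,401.42.
Month 2: interest €74.68; balance after payment €6,251.10.
Month 3: interest €72.93; balance after payment €6,099.03.
Month 4: interest €71.16; balance after payment €5,945.18.
Month 5: interest €69.36; balance after payment €5,789.55.
Month 6: interest €67.54; balance after payment €5,632.09.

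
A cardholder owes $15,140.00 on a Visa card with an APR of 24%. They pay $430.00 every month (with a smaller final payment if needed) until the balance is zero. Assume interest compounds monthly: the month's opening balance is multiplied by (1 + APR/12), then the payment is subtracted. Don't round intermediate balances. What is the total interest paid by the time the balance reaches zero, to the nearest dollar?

$11,310

Monthly rate r = 24%/12 = 2% = 0.02.
Payoff takes n = ⌈−ln(1 − rB₀/P)/ln(1+r)⌉ = ⌈61.508⌉ = 62 payments; the last is $219.60.
Total paid = 61·$430.00 + $219.60 = $26,449.60.
Total interest = total paid − principal = $26,449.60 − $15,140.00 = $11,309.60.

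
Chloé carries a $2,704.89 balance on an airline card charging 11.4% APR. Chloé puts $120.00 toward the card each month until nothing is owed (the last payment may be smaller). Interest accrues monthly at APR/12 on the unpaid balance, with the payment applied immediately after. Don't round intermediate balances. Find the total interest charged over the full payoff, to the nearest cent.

Monthly rate r = 11.4%/12 = 0.95% = 0.0095.
Payoff takes n = ⌈−ln(1 − rB₀/P)/ln(1+r)⌉ = ⌈25.486⌉ = 26 payments; the last is $58.45.
Total paid = 25·$120.00 + $58.45 = $3,058.45.
Total interest = total paid − principal = $3,058.45 − $2,704.89 = $353.56.

$353.56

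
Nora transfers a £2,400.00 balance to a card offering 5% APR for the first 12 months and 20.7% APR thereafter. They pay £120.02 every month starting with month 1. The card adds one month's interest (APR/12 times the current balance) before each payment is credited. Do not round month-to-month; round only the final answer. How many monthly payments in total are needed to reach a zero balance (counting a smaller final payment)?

Promo months 1–12 at r₀ = 5%/12 = 0.00416667; months 13+ at r₁ = 20.7%/12 = 0.01725.
After month 12: iterate B ← B·(1+r₀) − £120.02 for 12 months → £1,049.08.
Then at r₁ with £120.02/mo: n₂ = −ln(1 − r₁·B/P)/ln(1+r₁) ≈ 9.56 → 10 more payments.

22 months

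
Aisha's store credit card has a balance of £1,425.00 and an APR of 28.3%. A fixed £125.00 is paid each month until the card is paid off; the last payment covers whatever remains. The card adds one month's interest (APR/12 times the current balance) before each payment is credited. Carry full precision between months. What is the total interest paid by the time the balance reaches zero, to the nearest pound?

Monthly rate r = 28.3%/12 = 2.35833% = 0.0235833.
Payoff takes n = ⌈−ln(1 − rB₀/P)/ln(1+r)⌉ = ⌈13.434⌉ = 14 payments; the last is £54.59.
Total paid = 13·£125.00 + £54.59 = £1,679.59.
Total interest = total paid − principal = £1,679.59 − £1,425.00 = £254.59.

£255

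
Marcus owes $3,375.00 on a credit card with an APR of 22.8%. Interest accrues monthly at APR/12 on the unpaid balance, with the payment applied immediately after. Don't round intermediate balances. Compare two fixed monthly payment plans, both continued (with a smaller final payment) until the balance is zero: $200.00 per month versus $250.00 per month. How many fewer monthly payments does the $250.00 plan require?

5 fewer payments

Monthly rate r = 22.8%/12 = 1.9% = 0.019.
At $200.00/mo: n = ⌈−ln(1 − rB₀/P)/ln(1+r)⌉ = 21 payments (last $108.29); total interest = total paid − $3,375.00 = $733.29.
At $250.00/mo: 16 payments (last $187.20); total interest $562.20.
Payments saved = 21 − 16 = 5.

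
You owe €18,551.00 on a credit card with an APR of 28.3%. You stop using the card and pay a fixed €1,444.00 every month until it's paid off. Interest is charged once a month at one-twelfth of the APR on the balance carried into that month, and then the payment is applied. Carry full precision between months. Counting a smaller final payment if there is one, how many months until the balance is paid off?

16 payments

Monthly rate r = 28.3%/12 = 2.35833% = 0.0235833.
Recurrence: B ← B·(1+r) − €1,444.00.
Month 1: interest €437.49; balance after payment €17,544.49.
Month 2: interest €413.76; balance after payment €16,514.25.
Closed form: n = −ln(1 − rB₀/P)/ln(1+r) = −ln(0.69703)/ln(1.02358) ≈ 15.484, so the balance reaches zero during payment 16.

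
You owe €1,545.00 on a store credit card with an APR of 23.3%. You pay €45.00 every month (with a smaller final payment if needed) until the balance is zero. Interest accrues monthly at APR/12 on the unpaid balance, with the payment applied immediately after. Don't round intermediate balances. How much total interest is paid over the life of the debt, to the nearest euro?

€1,026

Monthly rate r = 23.3%/12 = 1.94167% = 0.0194167.
Payoff takes n = ⌈−ln(1 − rB₀/P)/ln(1+r)⌉ = ⌈57.124⌉ = 58 payments; the last is €5.63.
Total paid = 57·€45.00 + €5.63 = €2,570.63.
Total interest = total paid − principal = €2,570.63 − €1,545.00 = €1,025.63.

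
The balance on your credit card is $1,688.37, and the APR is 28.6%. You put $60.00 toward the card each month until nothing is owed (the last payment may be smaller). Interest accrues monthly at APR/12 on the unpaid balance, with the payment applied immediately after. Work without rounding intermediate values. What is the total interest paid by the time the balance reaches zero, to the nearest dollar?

$1,141

Monthly rate r = 28.6%/12 = 2.38333% = 0.0238333.
Payoff takes n = ⌈−ln(1 − rB₀/P)/ln(1+r)⌉ = ⌈47.154⌉ = 48 payments; the last is $9.35.
Total paid = 47·$60.00 + $9.35 = $2,829.35.
Total interest = total paid − principal = $2,829.35 − $1,688.37 = $1,140.98.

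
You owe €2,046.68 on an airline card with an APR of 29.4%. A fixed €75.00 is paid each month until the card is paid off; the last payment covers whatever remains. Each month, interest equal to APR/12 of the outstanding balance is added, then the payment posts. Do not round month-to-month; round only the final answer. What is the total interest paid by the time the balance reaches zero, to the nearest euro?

€1,376

Monthly rate r = 29.4%/12 = 2.45% = 0.0245.
Payoff takes n = ⌈−ln(1 − rB₀/P)/ln(1+r)⌉ = ⌈45.627⌉ = 46 payments; the last is €47.20.
Total paid = 45·€75.00 + €47.20 = €3,422.20.
Total interest = total paid − principal = €3,422.20 − €2,046.68 = €1,375.52.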